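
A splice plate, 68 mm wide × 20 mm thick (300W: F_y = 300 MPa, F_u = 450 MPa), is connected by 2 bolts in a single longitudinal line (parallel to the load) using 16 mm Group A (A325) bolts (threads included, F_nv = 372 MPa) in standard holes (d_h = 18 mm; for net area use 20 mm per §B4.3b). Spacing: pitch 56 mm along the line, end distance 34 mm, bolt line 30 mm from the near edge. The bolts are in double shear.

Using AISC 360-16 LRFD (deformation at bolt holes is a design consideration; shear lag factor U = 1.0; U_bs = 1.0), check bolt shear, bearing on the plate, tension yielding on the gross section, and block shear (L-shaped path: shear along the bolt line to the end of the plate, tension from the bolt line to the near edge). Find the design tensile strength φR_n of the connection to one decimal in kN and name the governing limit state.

Bolt shear: A_b = π(16)²/4 = 201.06 mm². φR_n = 0.75 × 372 × 201.06 × 2 × 2 = 224.4 kN.
Bearing (20 mm plate, F_u = 450 MPa): end bolts L_c = 34 − 18/2 = 25, R_n = min(1.2×25×20×450, 2.4×16×20×450) = 270 kN/bolt; interior L_c = 56 − 18 = 38, R_n = 345.6 kN/bolt. φR_n = 0.75 × (1×270 + 1×345.6) = 461.7 kN.
Tension yield (gross): A_g = 68×20 = 1360 mm². φR_n = 0.90 × 300 × 1360 = 367.2 kN.
Block shear: shear path 1×[34+1×56] = 1×90 mm, A_gv = 1800, A_nv = 1×(90 − 1.5×20)×20 = 1200 mm²; tension to near edge: (30 − 0.5×20)×20 = 400 mm². R_n = min(0.6×450×1200, 0.6×300×1800) + 1.0×450×400 = min(324, 324) + 180 = 504 kN. φR_n = 0.75 × 504 = 378.0 kN.
Governing: min(224.4, 461.7, 367.2, 378.0) = 224.4 kN → bolt shear.

224.4 kN (bolt shear governs)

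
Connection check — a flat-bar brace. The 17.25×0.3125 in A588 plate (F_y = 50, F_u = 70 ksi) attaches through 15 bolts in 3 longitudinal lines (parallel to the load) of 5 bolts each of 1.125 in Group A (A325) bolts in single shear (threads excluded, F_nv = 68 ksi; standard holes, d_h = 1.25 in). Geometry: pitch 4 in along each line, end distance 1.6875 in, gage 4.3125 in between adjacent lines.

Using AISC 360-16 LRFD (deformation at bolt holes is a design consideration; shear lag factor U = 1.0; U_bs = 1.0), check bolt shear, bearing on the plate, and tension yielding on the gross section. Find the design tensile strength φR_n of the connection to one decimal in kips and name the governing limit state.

242.6 kips (gross-section yield governs)

Bolt shear: A_b = π(1.125)²/4 = 0.99402 in². φR_n = 0.75 × 68 × 0.99402 × 15 × 1 = 760.4 kips.
Bearing (0.3125 in plate, F_u = 70 ksi): end bolts L_c = 1.6875 − 1.25/2 = 1.0625, R_n = min(1.2×1.0625×0.3125×70, 2.4×1.125×0.3125×70) = 27.891 kips/bolt; interior L_c = 4 − 1.25 = 2.75, R_n = 59.063 kips/bolt. φR_n = 0.75 × (3×27.891 + 12×59.063) = 594.3 kips.
Tension yield (gross): A_g = 17.25×0.3125 = 5.3906 in². φR_n = 0.90 × 50 × 5.3906 = 242.6 kips.
Governing: min(760.4, 594.3, 242.6) = 242.6 kips → gross-section yield.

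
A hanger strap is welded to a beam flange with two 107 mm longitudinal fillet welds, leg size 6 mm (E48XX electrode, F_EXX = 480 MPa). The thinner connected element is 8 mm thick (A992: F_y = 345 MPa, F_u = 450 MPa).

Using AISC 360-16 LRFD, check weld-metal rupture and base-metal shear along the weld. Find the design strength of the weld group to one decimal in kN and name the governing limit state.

196.1 kN (weld metal governs)

Weld metal: throat = 0.707×6 = 4.242 mm, L = 2×107 = 214 mm. φR_n = 0.75 × 0.6 × 480 × 4.242 × 214 = 196.1 kN.
Base metal shear (8 mm plate): yield φR_n = 1.0×0.6×345×8×214 = 354.4 kN; rupture φR_n = 0.75×0.6×450×8×214 = 346.7 kN; take 346.7 kN (rupture).
Governing: min(196.1, 346.7) = 196.1 kN → weld metal.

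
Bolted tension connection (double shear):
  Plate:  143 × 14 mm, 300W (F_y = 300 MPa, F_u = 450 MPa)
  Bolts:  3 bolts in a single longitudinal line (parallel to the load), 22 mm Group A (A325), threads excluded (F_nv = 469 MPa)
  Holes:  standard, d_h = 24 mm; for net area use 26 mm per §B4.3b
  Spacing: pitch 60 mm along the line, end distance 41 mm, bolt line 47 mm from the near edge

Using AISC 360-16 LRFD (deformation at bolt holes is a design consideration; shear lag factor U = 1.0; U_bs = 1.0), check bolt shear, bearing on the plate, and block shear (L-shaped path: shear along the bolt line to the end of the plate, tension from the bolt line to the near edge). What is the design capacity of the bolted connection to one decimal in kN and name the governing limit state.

Bolt shear: A_b = π(22)²/4 = 380.13 mm². φR_n = 0.75 × 469 × 380.13 × 3 × 2 = 802.3 kN.
Bearing (14 mm plate, F_u = 450 MPa): end bolts L_c = 41 − 24/2 = 29, R_n = min(1.2×29×14×450, 2.4×22×14×450) = 219.24 kN/bolt; interior L_c = 60 − 24 = 36, R_n = 272.16 kN/bolt. φR_n = 0.75 × (1×219.24 + 2×272.16) = 572.7 kN.
Block shear: shear path 1×[41+2×60] = 1×161 mm, A_gv = 2254, A_nv = 1×(161 − 2.5×26)×14 = 1344 mm²; tension to near edge: (47 − 0.5×26)×14 = 476 mm². R_n = min(0.6×450×1344, 0.6×300×2254) + 1.0×450×476 = min(362.88, 405.72) + 214.2 = 577.08 kN. φR_n = 0.75 × 577.08 = 432.8 kN.
Governing: min(802.3, 572.7, 432.8) = 432.8 kN → block shear.

432.8 kN (block shear governs)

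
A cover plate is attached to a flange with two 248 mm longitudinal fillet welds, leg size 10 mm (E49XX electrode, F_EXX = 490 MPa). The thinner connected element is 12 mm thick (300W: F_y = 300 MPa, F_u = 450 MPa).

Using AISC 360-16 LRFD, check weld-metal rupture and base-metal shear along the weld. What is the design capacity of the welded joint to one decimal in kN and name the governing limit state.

773.2 kN (weld metal governs)

Weld metal: throat = 0.707×10 = 7.07 mm, L = 2×248 = 496 mm. φR_n = 0.75 × 0.6 × 490 × 7.07 × 496 = 773.2 kN.
Base metal shear (12 mm plate): yield φR_n = 1.0×0.6×300×12×496 = 1071.4 kN; rupture φR_n = 0.75×0.6×450×12×496 = 1205.3 kN; take 1071.4 kN (yield).
Governing: min(773.2, 1071.4) = 773.2 kN → weld metal.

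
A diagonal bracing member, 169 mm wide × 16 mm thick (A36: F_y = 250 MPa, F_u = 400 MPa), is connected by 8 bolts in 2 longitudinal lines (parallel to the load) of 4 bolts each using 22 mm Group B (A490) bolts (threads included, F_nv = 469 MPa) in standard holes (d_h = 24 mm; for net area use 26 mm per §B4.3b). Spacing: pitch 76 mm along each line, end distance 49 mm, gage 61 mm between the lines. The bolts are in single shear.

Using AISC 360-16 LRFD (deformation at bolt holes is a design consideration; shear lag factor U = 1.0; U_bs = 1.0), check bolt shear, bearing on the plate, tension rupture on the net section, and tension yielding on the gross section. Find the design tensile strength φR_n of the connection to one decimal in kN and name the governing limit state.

561.6 kN (net-section rupture governs)

Bolt shear: A_b = π(22)²/4 = 380.13 mm². φR_n = 0.75 × 469 × 380.13 × 8 × 1 = 1069.7 kN.
Bearing (16 mm plate, F_u = 400 MPa): end bolts L_c = 49 − 24/2 = 37, R_n = min(1.2×37×16×400, 2.4×22×16×400) = 284.16 kN/bolt; interior L_c = 76 − 24 = 52, R_n = 337.92 kN/bolt. φR_n = 0.75 × (2×284.16 + 6×337.92) = 1946.9 kN.
Tension rupture (net): A_n = (169 − 2×26)×16 = 1872 mm² (U = 1.0, A_e = A_n). φR_n = 0.75 × 400 × 1872 = 561.6 kN.
Tension yield (gross): A_g = 169×16 = 2704 mm². φR_n = 0.90 × 250 × 2704 = 608.4 kN.
Governing: min(1069.7, 1946.9, 561.6, 608.4) = 561.6 kN → net-section rupture.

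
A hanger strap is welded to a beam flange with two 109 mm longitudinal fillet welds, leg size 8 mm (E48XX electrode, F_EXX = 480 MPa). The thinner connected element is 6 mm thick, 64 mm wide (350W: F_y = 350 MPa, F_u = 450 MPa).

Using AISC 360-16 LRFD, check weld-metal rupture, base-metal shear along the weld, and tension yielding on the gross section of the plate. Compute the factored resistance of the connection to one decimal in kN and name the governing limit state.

Weld metal: throat = 0.707×8 = 5.656 mm, L = 2×109 = 218 mm. φR_n = 0.75 × 0.6 × 480 × 5.656 × 218 = 266.3 kN.
Base metal shear (6 mm plate): yield φR_n = 1.0×0.6×350×6×218 = 274.7 kN; rupture φR_n = 0.75×0.6×450×6×218 = 264.9 kN; take 264.9 kN (rupture).
Tension yield (gross): A_g = 64×6 = 384 mm². φR_n = 0.90 × 350 × 384 = 121.0 kN.
Governing: min(266.3, 264.9, 121.0) = 121.0 kN → gross-section yield.

121.0 kN (gross-section yield governs)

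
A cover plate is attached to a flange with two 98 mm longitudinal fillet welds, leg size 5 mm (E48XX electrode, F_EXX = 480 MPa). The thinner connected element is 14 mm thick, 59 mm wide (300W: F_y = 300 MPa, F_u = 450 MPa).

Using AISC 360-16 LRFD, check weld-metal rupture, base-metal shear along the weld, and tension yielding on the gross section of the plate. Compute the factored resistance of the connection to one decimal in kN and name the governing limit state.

Weld metal: throat = 0.707×5 = 3.535 mm, L = 2×98 = 196 mm. φR_n = 0.75 × 0.6 × 480 × 3.535 × 196 = 149.7 kN.
Base metal shear (14 mm plate): yield φR_n = 1.0×0.6×300×14×196 = 493.9 kN; rupture φR_n = 0.75×0.6×450×14×196 = 555.7 kN; take 493.9 kN (yield).
Tension yield (gross): A_g = 59×14 = 826 mm². φR_n = 0.90 × 300 × 826 = 223.0 kN.
Governing: min(149.7, 493.9, 223.0) = 149.7 kN → weld metal.

149.7 kN (weld metal governs)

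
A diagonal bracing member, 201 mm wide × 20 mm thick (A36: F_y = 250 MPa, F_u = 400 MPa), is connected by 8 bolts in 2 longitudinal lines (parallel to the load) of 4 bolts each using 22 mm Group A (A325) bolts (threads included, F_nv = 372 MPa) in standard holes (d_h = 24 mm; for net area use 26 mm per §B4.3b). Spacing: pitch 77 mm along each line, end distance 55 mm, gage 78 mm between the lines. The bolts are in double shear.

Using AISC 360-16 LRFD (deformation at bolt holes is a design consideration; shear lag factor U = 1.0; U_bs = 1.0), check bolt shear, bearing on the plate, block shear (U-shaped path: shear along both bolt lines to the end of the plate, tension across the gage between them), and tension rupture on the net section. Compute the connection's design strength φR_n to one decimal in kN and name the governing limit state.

Bolt shear: A_b = π(22)²/4 = 380.13 mm². φR_n = 0.75 × 372 × 380.13 × 8 × 2 = 1696.9 kN.
Bearing (20 mm plate, F_u = 400 MPa): end bolts L_c = 55 − 24/2 = 43, R_n = min(1.2×43×20×400, 2.4×22×20×400) = 412.8 kN/bolt; interior L_c = 77 − 24 = 53, R_n = 422.4 kN/bolt. φR_n = 0.75 × (2×412.8 + 6×422.4) = 2520.0 kN.
Block shear: shear path 2×[55+3×77] = 2×286 mm, A_gv = 11440, A_nv = 2×(286 − 3.5×26)×20 = 7800 mm²; tension across gage: (78 − 1×26)×20 = 1040 mm². R_n = min(0.6×400×7800, 0.6×250×11440) + 1.0×400×1040 = min(1872, 1716) + 416 = 2132 kN. φR_n = 0.75 × 2132 = 1599.0 kN.
Tension rupture (net): A_n = (201 − 2×26)×20 = 2980 mm² (U = 1.0, A_e = A_n). φR_n = 0.75 × 400 × 2980 = 894.0 kN.
Governing: min(1696.9, 2520.0, 1599.0, 894.0) = 894.0 kN → net-section rupture.

894.0 kN (net-section rupture governs)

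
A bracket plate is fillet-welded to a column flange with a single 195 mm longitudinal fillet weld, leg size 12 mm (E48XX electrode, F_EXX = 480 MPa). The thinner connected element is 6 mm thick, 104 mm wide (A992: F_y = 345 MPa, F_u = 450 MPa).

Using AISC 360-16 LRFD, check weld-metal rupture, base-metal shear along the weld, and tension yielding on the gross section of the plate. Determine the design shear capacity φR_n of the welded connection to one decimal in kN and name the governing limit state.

193.8 kN (gross-section yield governs)

Weld metal: throat = 0.707×12 = 8.484 mm, L = 195 mm. φR_n = 0.75 × 0.6 × 480 × 8.484 × 195 = 357.3 kN.
Base metal shear (6 mm plate): yield φR_n = 1.0×0.6×345×6×195 = 242.2 kN; rupture φR_n = 0.75×0.6×450×6×195 = 236.9 kN; take 236.9 kN (rupture).
Tension yield (gross): A_g = 104×6 = 624 mm². φR_n = 0.90 × 345 × 624 = 193.8 kN.
Governing: min(357.3, 236.9, 193.8) = 193.8 kN → gross-section yield.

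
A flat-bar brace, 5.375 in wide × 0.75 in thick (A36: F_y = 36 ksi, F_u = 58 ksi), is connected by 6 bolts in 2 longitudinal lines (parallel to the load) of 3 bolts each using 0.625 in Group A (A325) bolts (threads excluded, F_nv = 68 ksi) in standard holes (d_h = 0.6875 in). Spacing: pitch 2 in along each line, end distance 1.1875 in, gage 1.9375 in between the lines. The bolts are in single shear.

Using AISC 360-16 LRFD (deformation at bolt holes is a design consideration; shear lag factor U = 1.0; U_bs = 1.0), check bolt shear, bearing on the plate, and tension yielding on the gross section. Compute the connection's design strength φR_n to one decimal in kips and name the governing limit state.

Bolt shear: A_b = π(0.625)²/4 = 0.3068 in². φR_n = 0.75 × 68 × 0.3068 × 6 × 1 = 93.9 kips.
Bearing (0.75 in plate, F_u = 58 ksi): end bolts L_c = 1.1875 − 0.6875/2 = 0.84375, R_n = min(1.2×0.84375×0.75×58, 2.4×0.625×0.75×58) = 44.044 kips/bolt; interior L_c = 2 − 0.6875 = 1.3125, R_n = 65.25 kips/bolt. φR_n = 0.75 × (2×44.044 + 4×65.25) = 261.8 kips.
Tension yield (gross): A_g = 5.375×0.75 = 4.0313 in². φR_n = 0.90 × 36 × 4.0313 = 130.6 kips.
Governing: min(93.9, 261.8, 130.6) = 93.9 kips → bolt shear.

93.9 kips (bolt shear governs)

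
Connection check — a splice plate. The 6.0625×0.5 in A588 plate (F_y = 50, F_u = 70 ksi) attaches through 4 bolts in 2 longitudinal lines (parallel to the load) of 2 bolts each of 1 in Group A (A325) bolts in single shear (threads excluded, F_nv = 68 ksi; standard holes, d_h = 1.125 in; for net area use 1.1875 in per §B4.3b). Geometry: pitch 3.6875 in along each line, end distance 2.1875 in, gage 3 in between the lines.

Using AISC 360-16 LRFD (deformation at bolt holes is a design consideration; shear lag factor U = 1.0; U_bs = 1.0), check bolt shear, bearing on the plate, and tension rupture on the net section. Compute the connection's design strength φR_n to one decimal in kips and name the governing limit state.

Bolt shear: A_b = π(1)²/4 = 0.7854 in². φR_n = 0.75 × 68 × 0.7854 × 4 × 1 = 160.2 kips.
Bearing (0.5 in plate, F_u = 70 ksi): end bolts L_c = 2.1875 − 1.125/2 = 1.625, R_n = min(1.2×1.625×0.5×70, 2.4×1×0.5×70) = 68.25 kips/bolt; interior L_c = 3.6875 − 1.125 = 2.5625, R_n = 84 kips/bolt. φR_n = 0.75 × (2×68.25 + 2×84) = 228.4 kips.
Tension rupture (net): A_n = (6.0625 − 2×1.1875)×0.5 = 1.8438 in² (U = 1.0, A_e = A_n). φR_n = 0.75 × 70 × 1.8438 = 96.8 kips.
Governing: min(160.2, 228.4, 96.8) = 96.8 kips → net-section rupture.

96.8 kips (net-section rupture governs)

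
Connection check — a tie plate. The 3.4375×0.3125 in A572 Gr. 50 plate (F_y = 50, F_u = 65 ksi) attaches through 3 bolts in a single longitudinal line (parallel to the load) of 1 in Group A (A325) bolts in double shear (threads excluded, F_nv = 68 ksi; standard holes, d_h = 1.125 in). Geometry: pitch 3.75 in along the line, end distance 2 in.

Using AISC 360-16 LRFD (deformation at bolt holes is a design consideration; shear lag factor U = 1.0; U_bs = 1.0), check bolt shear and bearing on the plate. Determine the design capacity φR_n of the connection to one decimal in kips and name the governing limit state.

99.4 kips (bearing governs)

Bolt shear: A_b = π(1)²/4 = 0.7854 in². φR_n = 0.75 × 68 × 0.7854 × 3 × 2 = 240.3 kips.
Bearing (0.3125 in plate, F_u = 65 ksi): end bolts L_c = 2 − 1.125/2 = 1.4375, R_n = min(1.2×1.4375×0.3125×65, 2.4×1×0.3125×65) = 35.039 kips/bolt; interior L_c = 3.75 − 1.125 = 2.625, R_n = 48.75 kips/bolt. φR_n = 0.75 × (1×35.039 + 2×48.75) = 99.4 kips.
Governing: min(240.3, 99.4) = 99.4 kips → bearing.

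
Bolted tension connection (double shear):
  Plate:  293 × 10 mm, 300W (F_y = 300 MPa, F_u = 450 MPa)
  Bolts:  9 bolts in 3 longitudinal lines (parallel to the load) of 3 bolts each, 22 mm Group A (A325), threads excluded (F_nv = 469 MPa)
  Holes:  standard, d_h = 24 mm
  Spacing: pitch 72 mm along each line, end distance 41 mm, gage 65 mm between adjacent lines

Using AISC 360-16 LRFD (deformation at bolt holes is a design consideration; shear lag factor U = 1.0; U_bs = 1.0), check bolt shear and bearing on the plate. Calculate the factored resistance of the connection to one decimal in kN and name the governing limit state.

1421.6 kN (bearing governs)

Bolt shear: A_b = π(22)²/4 = 380.13 mm². φR_n = 0.75 × 469 × 380.13 × 9 × 2 = 2406.8 kN.
Bearing (10 mm plate, F_u = 450 MPa): end bolts L_c = 41 − 24/2 = 29, R_n = min(1.2×29×10×450, 2.4×22×10×450) = 156.6 kN/bolt; interior L_c = 72 − 24 = 48, R_n = 237.6 kN/bolt. φR_n = 0.75 × (3×156.6 + 6×237.6) = 1421.6 kN.
Governing: min(2406.8, 1421.6) = 1421.6 kN → bearing.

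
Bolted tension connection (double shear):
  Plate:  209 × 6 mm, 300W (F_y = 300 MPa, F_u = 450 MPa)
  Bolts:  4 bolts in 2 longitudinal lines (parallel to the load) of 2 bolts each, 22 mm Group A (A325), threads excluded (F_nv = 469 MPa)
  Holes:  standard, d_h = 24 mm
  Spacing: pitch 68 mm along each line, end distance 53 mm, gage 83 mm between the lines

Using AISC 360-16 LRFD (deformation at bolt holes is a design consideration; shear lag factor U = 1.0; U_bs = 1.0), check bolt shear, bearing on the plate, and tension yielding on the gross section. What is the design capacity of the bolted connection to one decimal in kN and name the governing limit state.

338.6 kN (gross-section yield governs)

Bolt shear: A_b = π(22)²/4 = 380.13 mm². φR_n = 0.75 × 469 × 380.13 × 4 × 2 = 1069.7 kN.
Bearing (6 mm plate, F_u = 450 MPa): end bolts L_c = 53 − 24/2 = 41, R_n = min(1.2×41×6×450, 2.4×22×6×450) = 132.84 kN/bolt; interior L_c = 68 − 24 = 44, R_n = 142.56 kN/bolt. φR_n = 0.75 × (2×132.84 + 2×142.56) = 413.1 kN.
Tension yield (gross): A_g = 209×6 = 1254 mm². φR_n = 0.90 × 300 × 1254 = 338.6 kN.
Governing: min(1069.7, 413.1, 338.6) = 338.6 kN → gross-section yield.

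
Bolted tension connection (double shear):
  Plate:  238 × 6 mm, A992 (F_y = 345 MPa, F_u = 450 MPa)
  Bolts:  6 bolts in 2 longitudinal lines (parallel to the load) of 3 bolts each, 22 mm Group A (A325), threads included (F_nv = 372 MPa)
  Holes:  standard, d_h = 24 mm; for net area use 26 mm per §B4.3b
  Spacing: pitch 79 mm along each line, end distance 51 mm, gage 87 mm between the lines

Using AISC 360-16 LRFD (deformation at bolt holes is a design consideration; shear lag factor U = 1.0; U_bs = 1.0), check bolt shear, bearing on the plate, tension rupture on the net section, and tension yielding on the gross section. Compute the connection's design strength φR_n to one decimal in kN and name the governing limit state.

376.7 kN (net-section rupture governs)

Bolt shear: A_b = π(22)²/4 = 380.13 mm². φR_n = 0.75 × 372 × 380.13 × 6 × 2 = 1272.7 kN.
Bearing (6 mm plate, F_u = 450 MPa): end bolts L_c = 51 − 24/2 = 39, R_n = min(1.2×39×6×450, 2.4×22×6×450) = 126.36 kN/bolt; interior L_c = 79 − 24 = 55, R_n = 142.56 kN/bolt. φR_n = 0.75 × (2×126.36 + 4×142.56) = 617.2 kN.
Tension rupture (net): A_n = (238 − 2×26)×6 = 1116 mm² (U = 1.0, A_e = A_n). φR_n = 0.75 × 450 × 1116 = 376.7 kN.
Tension yield (gross): A_g = 238×6 = 1428 mm². φR_n = 0.90 × 345 × 1428 = 443.4 kN.
Governing: min(1272.7, 617.2, 376.7, 443.4) = 376.7 kN → net-section rupture.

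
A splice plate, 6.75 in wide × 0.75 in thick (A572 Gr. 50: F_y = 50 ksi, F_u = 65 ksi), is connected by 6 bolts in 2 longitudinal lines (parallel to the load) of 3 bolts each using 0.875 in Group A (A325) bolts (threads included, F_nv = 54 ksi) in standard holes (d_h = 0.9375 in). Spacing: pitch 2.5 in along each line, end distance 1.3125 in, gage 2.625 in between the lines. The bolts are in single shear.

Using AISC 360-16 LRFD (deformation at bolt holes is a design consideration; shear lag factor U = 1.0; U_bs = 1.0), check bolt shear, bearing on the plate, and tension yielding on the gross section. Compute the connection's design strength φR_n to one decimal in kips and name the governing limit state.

146.1 kips (bolt shear governs)

Bolt shear: A_b = π(0.875)²/4 = 0.60132 in². φR_n = 0.75 × 54 × 0.60132 × 6 × 1 = 146.1 kips.
Bearing (0.75 in plate, F_u = 65 ksi): end bolts L_c = 1.3125 − 0.9375/2 = 0.84375, R_n = min(1.2×0.84375×0.75×65, 2.4×0.875×0.75×65) = 49.359 kips/bolt; interior L_c = 2.5 − 0.9375 = 1.5625, R_n = 91.406 kips/bolt. φR_n = 0.75 × (2×49.359 + 4×91.406) = 348.3 kips.
Tension yield (gross): A_g = 6.75×0.75 = 5.0625 in². φR_n = 0.90 × 50 × 5.0625 = 227.8 kips.
Governing: min(146.1, 348.3, 227.8) = 146.1 kips → bolt shear.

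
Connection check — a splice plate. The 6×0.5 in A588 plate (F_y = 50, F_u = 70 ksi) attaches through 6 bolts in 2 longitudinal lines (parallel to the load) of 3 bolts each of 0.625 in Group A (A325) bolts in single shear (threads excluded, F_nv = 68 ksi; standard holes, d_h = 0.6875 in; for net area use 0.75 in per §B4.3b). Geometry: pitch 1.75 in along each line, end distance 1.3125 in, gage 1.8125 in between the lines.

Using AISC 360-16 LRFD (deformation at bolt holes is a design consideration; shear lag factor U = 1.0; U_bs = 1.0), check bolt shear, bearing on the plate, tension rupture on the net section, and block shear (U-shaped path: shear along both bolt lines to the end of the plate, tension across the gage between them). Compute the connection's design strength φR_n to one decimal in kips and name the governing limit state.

93.9 kips (bolt shear governs)

Bolt shear: A_b = π(0.625)²/4 = 0.3068 in². φR_n = 0.75 × 68 × 0.3068 × 6 × 1 = 93.9 kips.
Bearing (0.5 in plate, F_u = 70 ksi): end bolts L_c = 1.3125 − 0.6875/2 = 0.96875, R_n = min(1.2×0.96875×0.5×70, 2.4×0.625×0.5×70) = 40.688 kips/bolt; interior L_c = 1.75 − 0.6875 = 1.0625, R_n = 44.625 kips/bolt. φR_n = 0.75 × (2×40.688 + 4×44.625) = 194.9 kips.
Tension rupture (net): A_n = (6 − 2×0.75)×0.5 = 2.25 in² (U = 1.0, A_e = A_n). φR_n = 0.75 × 70 × 2.25 = 118.1 kips.
Block shear: shear path 2×[1.3125+2×1.75] = 2×4.8125 in, A_gv = 4.8125, A_nv = 2×(4.8125 − 2.5×0.75)×0.5 = 2.9375 in²; tension across gage: (1.8125 − 1×0.75)×0.5 = 0.53125 in². R_n = min(0.6×70×2.9375, 0.6×50×4.8125) + 1.0×70×0.53125 = min(123.38, 144.38) + 37.188 = 160.57 kips. φR_n = 0.75 × 160.57 = 120.4 kips.
Governing: min(93.9, 194.9, 118.1, 120.4) = 93.9 kips → bolt shear.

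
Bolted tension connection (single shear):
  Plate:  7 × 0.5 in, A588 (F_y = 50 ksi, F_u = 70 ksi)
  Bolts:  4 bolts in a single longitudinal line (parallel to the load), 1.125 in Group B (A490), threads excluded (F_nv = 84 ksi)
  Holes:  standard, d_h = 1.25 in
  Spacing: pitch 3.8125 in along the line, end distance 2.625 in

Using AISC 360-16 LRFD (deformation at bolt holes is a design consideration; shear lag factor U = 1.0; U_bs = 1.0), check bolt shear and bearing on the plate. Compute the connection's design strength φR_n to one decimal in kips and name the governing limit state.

250.5 kips (bolt shear governs)

Bolt shear: A_b = π(1.125)²/4 = 0.99402 in². φR_n = 0.75 × 84 × 0.99402 × 4 × 1 = 250.5 kips.
Bearing (0.5 in plate, F_u = 70 ksi): end bolts L_c = 2.625 − 1.25/2 = 2, R_n = min(1.2×2×0.5×70, 2.4×1.125×0.5×70) = 84 kips/bolt; interior L_c = 3.8125 − 1.25 = 2.5625, R_n = 94.5 kips/bolt. φR_n = 0.75 × (1×84 + 3×94.5) = 275.6 kips.
Governing: min(250.5, 275.6) = 250.5 kips → bolt shear.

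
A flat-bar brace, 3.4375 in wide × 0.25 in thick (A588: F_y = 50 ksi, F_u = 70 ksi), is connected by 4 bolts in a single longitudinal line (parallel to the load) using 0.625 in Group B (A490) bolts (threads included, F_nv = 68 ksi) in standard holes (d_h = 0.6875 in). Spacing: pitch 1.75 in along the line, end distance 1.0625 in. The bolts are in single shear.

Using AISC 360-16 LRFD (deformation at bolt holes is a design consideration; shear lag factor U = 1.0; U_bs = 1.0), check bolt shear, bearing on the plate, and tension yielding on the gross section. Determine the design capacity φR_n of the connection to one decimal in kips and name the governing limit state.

38.7 kips (gross-section yield governs)

Bolt shear: A_b = π(0.625)²/4 = 0.3068 in². φR_n = 0.75 × 68 × 0.3068 × 4 × 1 = 62.6 kips.
Bearing (0.25 in plate, F_u = 70 ksi): end bolts L_c = 1.0625 − 0.6875/2 = 0.71875, R_n = min(1.2×0.71875×0.25×70, 2.4×0.625×0.25×70) = 15.094 kips/bolt; interior L_c = 1.75 − 0.6875 = 1.0625, R_n = 22.313 kips/bolt. φR_n = 0.75 × (1×15.094 + 3×22.313) = 61.5 kips.
Tension yield (gross): A_g = 3.4375×0.25 = 0.85938 in². φR_n = 0.90 × 50 × 0.85938 = 38.7 kips.
Governing: min(62.6, 61.5, 38.7) = 38.7 kips → gross-section yield.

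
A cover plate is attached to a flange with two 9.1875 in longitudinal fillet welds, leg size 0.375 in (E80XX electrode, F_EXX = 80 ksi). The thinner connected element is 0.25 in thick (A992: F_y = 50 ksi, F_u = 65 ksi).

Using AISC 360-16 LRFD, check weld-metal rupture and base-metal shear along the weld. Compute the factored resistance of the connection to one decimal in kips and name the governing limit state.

134.4 kips (base-metal shear governs)

Weld metal: throat = 0.707×0.375 = 0.26513 in, L = 2×9.1875 = 18.375 in. φR_n = 0.75 × 0.6 × 80 × 0.26513 × 18.375 = 175.4 kips.
Base metal shear (0.25 in plate): yield φR_n = 1.0×0.6×50×0.25×18.375 = 137.8 kips; rupture φR_n = 0.75×0.6×65×0.25×18.375 = 134.4 kips; take 134.4 kips (rupture).
Governing: min(175.4, 134.4) = 134.4 kips → base-metal shear.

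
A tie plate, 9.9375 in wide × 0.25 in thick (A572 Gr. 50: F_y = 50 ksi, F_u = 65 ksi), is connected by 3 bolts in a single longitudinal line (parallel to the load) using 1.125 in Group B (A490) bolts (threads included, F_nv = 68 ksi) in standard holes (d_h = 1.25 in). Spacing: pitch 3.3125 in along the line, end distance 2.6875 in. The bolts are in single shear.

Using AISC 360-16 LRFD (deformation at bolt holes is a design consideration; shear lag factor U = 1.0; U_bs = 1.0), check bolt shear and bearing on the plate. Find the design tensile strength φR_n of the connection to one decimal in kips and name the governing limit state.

90.5 kips (bearing governs)

Bolt shear: A_b = π(1.125)²/4 = 0.99402 in². φR_n = 0.75 × 68 × 0.99402 × 3 × 1 = 152.1 kips.
Bearing (0.25 in plate, F_u = 65 ksi): end bolts L_c = 2.6875 − 1.25/2 = 2.0625, R_n = min(1.2×2.0625×0.25×65, 2.4×1.125×0.25×65) = 40.219 kips/bolt; interior L_c = 3.3125 − 1.25 = 2.0625, R_n = 40.219 kips/bolt. φR_n = 0.75 × (1×40.219 + 2×40.219) = 90.5 kips.
Governing: min(152.1, 90.5) = 90.5 kips → bearing.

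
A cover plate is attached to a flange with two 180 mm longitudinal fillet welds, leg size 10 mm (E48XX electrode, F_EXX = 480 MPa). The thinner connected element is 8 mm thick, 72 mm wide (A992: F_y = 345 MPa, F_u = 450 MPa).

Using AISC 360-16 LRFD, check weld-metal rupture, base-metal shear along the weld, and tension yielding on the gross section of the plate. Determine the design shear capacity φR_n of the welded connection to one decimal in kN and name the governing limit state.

Weld metal: throat = 0.707×10 = 7.07 mm, L = 2×180 = 360 mm. φR_n = 0.75 × 0.6 × 480 × 7.07 × 360 = 549.8 kN.
Base metal shear (8 mm plate): yield φR_n = 1.0×0.6×345×8×360 = 596.2 kN; rupture φR_n = 0.75×0.6×450×8×360 = 583.2 kN; take 583.2 kN (rupture).
Tension yield (gross): A_g = 72×8 = 576 mm². φR_n = 0.90 × 345 × 576 = 178.8 kN.
Governing: min(549.8, 583.2, 178.8) = 178.8 kN → gross-section yield.

178.8 kN (gross-section yield governs)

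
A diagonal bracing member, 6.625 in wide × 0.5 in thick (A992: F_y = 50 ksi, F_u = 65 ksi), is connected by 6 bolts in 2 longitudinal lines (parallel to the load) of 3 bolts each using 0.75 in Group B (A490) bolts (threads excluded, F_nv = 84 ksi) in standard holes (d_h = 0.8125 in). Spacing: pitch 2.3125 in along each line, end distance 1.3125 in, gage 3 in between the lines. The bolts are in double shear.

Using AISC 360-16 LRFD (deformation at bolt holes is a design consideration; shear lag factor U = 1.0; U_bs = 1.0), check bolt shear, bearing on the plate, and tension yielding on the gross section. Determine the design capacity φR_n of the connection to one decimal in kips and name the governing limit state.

Bolt shear: A_b = π(0.75)²/4 = 0.44179 in². φR_n = 0.75 × 84 × 0.44179 × 6 × 2 = 334.0 kips.
Bearing (0.5 in plate, F_u = 65 ksi): end bolts L_c = 1.3125 − 0.8125/2 = 0.90625, R_n = min(1.2×0.90625×0.5×65, 2.4×0.75×0.5×65) = 35.344 kips/bolt; interior L_c = 2.3125 − 0.8125 = 1.5, R_n = 58.5 kips/bolt. φR_n = 0.75 × (2×35.344 + 4×58.5) = 228.5 kips.
Tension yield (gross): A_g = 6.625×0.5 = 3.3125 in². φR_n = 0.90 × 50 × 3.3125 = 149.1 kips.
Governing: min(334.0, 228.5, 149.1) = 149.1 kips → gross-section yield.

149.1 kips (gross-section yield governs)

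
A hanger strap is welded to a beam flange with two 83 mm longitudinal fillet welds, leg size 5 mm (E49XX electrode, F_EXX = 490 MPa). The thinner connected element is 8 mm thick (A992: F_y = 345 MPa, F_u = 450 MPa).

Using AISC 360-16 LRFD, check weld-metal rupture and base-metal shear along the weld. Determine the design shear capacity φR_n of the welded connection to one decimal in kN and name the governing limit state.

Weld metal: throat = 0.707×5 = 3.535 mm, L = 2×83 = 166 mm. φR_n = 0.75 × 0.6 × 490 × 3.535 × 166 = 129.4 kN.
Base metal shear (8 mm plate): yield φR_n = 1.0×0.6×345×8×166 = 274.9 kN; rupture φR_n = 0.75×0.6×450×8×166 = 268.9 kN; take 268.9 kN (rupture).
Governing: min(129.4, 268.9) = 129.4 kN → weld metal.

129.4 kN (weld metal governs)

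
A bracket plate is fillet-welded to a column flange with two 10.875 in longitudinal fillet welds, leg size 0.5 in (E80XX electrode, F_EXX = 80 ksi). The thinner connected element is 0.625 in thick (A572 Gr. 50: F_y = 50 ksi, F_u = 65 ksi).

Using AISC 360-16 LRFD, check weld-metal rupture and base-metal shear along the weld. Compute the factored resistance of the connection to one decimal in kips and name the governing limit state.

276.8 kips (weld metal governs)

Weld metal: throat = 0.707×0.5 = 0.3535 in, L = 2×10.875 = 21.75 in. φR_n = 0.75 × 0.6 × 80 × 0.3535 × 21.75 = 276.8 kips.
Base metal shear (0.625 in plate): yield φR_n = 1.0×0.6×50×0.625×21.75 = 407.8 kips; rupture φR_n = 0.75×0.6×65×0.625×21.75 = 397.6 kips; take 397.6 kips (rupture).
Governing: min(276.8, 397.6) = 276.8 kips → weld metal.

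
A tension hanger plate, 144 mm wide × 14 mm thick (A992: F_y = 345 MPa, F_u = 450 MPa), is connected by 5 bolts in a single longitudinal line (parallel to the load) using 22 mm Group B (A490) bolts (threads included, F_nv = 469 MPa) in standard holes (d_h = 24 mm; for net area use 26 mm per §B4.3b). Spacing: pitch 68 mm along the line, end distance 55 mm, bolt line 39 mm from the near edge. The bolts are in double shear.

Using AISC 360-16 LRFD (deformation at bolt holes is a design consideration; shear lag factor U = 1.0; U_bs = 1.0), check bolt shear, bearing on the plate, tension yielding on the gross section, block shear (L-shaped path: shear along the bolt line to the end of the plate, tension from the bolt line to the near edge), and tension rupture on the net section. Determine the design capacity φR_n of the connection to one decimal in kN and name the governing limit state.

557.6 kN (net-section rupture governs)

Bolt shear: A_b = π(22)²/4 = 380.13 mm². φR_n = 0.75 × 469 × 380.13 × 5 × 2 = 1337.1 kN.
Bearing (14 mm plate, F_u = 450 MPa): end bolts L_c = 55 − 24/2 = 43, R_n = min(1.2×43×14×450, 2.4×22×14×450) = 325.08 kN/bolt; interior L_c = 68 − 24 = 44, R_n = 332.64 kN/bolt. φR_n = 0.75 × (1×325.08 + 4×332.64) = 1241.7 kN.
Tension yield (gross): A_g = 144×14 = 2016 mm². φR_n = 0.90 × 345 × 2016 = 626.0 kN.
Block shear: shear path 1×[55+4×68] = 1×327 mm, A_gv = 4578, A_nv = 1×(327 − 4.5×26)×14 = 2940 mm²; tension to near edge: (39 − 0.5×26)×14 = 364 mm². R_n = min(0.6×450×2940, 0.6×345×4578) + 1.0×450×364 = min(793.8, 947.65) + 163.8 = 957.6 kN. φR_n = 0.75 × 957.6 = 718.2 kN.
Tension rupture (net): A_n = (144 − 1×26)×14 = 1652 mm² (U = 1.0, A_e = A_n). φR_n = 0.75 × 450 × 1652 = 557.6 kN.
Governing: min(1337.1, 1241.7, 626.0, 718.2, 557.6) = 557.6 kN → net-section rupture.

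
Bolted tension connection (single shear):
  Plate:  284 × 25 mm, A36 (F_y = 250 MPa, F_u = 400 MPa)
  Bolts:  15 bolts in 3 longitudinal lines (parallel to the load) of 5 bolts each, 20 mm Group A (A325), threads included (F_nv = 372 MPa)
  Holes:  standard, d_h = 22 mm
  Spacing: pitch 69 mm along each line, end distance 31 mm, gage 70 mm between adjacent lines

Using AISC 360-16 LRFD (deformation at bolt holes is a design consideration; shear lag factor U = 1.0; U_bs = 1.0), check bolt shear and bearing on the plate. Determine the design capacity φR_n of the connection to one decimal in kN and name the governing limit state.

1314.8 kN (bolt shear governs)

Bolt shear: A_b = π(20)²/4 = 314.16 mm². φR_n = 0.75 × 372 × 314.16 × 15 × 1 = 1314.8 kN.
Bearing (25 mm plate, F_u = 400 MPa): end bolts L_c = 31 − 22/2 = 20, R_n = min(1.2×20×25×400, 2.4×20×25×400) = 240 kN/bolt; interior L_c = 69 − 22 = 47, R_n = 480 kN/bolt. φR_n = 0.75 × (3×240 + 12×480) = 4860.0 kN.
Governing: min(1314.8, 4860.0) = 1314.8 kN → bolt shear.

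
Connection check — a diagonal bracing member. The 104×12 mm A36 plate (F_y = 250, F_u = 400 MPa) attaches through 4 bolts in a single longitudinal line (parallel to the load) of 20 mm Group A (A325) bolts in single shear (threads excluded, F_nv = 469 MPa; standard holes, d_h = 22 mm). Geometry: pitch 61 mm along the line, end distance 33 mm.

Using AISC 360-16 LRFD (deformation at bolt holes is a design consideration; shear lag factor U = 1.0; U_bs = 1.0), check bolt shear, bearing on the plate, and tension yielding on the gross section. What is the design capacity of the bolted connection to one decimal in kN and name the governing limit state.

280.8 kN (gross-section yield governs)

Bolt shear: A_b = π(20)²/4 = 314.16 mm². φR_n = 0.75 × 469 × 314.16 × 4 × 1 = 442.0 kN.
Bearing (12 mm plate, F_u = 400 MPa): end bolts L_c = 33 − 22/2 = 22, R_n = min(1.2×22×12×400, 2.4×20×12×400) = 126.72 kN/bolt; interior L_c = 61 − 22 = 39, R_n = 224.64 kN/bolt. φR_n = 0.75 × (1×126.72 + 3×224.64) = 600.5 kN.
Tension yield (gross): A_g = 104×12 = 1248 mm². φR_n = 0.90 × 250 × 1248 = 280.8 kN.
Governing: min(442.0, 600.5, 280.8) = 280.8 kN → gross-section yield.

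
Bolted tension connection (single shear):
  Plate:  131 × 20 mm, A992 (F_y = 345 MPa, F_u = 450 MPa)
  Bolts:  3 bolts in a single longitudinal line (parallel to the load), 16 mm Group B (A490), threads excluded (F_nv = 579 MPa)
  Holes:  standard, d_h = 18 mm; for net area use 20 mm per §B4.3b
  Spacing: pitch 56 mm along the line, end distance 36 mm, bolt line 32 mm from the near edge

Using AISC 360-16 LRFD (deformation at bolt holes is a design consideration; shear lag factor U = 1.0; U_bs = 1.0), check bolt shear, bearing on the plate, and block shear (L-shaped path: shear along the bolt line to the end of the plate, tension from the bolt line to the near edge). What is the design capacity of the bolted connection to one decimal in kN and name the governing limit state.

261.9 kN (bolt shear governs)

Bolt shear: A_b = π(16)²/4 = 201.06 mm². φR_n = 0.75 × 579 × 201.06 × 3 × 1 = 261.9 kN.
Bearing (20 mm plate, F_u = 450 MPa): end bolts L_c = 36 − 18/2 = 27, R_n = min(1.2×27×20×450, 2.4×16×20×450) = 291.6 kN/bolt; interior L_c = 56 − 18 = 38, R_n = 345.6 kN/bolt. φR_n = 0.75 × (1×291.6 + 2×345.6) = 737.1 kN.
Block shear: shear path 1×[36+2×56] = 1×148 mm, A_gv = 2960, A_nv = 1×(148 − 2.5×20)×20 = 1960 mm²; tension to near edge: (32 − 0.5×20)×20 = 440 mm². R_n = min(0.6×450×1960, 0.6×345×2960) + 1.0×450×440 = min(529.2, 612.72) + 198 = 727.2 kN. φR_n = 0.75 × 727.2 = 545.4 kN.
Governing: min(261.9, 737.1, 545.4) = 261.9 kN → bolt shear.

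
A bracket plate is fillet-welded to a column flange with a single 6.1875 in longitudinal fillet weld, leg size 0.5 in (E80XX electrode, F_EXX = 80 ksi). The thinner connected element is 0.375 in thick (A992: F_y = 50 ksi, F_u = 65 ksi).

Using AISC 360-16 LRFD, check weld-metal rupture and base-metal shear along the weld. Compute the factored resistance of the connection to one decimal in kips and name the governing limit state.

67.9 kips (base-metal shear governs)

Weld metal: throat = 0.707×0.5 = 0.3535 in, L = 6.1875 in. φR_n = 0.75 × 0.6 × 80 × 0.3535 × 6.1875 = 78.7 kips.
Base metal shear (0.375 in plate): yield φR_n = 1.0×0.6×50×0.375×6.1875 = 69.6 kips; rupture φR_n = 0.75×0.6×65×0.375×6.1875 = 67.9 kips; take 67.9 kips (rupture).
Governing: min(78.7, 67.9) = 67.9 kips → base-metal shear.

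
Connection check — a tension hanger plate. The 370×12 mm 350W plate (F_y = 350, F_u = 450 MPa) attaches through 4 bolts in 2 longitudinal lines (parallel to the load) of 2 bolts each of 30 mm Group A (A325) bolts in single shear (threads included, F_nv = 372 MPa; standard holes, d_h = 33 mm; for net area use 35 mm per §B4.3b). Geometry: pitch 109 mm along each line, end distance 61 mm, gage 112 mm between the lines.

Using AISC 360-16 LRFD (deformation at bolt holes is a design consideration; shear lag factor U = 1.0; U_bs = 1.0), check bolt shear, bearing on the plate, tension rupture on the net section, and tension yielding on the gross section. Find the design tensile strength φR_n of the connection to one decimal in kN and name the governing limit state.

Bolt shear: A_b = π(30)²/4 = 706.86 mm². φR_n = 0.75 × 372 × 706.86 × 4 × 1 = 788.9 kN.
Bearing (12 mm plate, F_u = 450 MPa): end bolts L_c = 61 − 33/2 = 44.5, R_n = min(1.2×44.5×12×450, 2.4×30×12×450) = 288.36 kN/bolt; interior L_c = 109 − 33 = 76, R_n = 388.8 kN/bolt. φR_n = 0.75 × (2×288.36 + 2×388.8) = 1015.7 kN.
Tension rupture (net): A_n = (370 − 2×35)×12 = 3600 mm² (U = 1.0, A_e = A_n). φR_n = 0.75 × 450 × 3600 = 1215.0 kN.
Tension yield (gross): A_g = 370×12 = 4440 mm². φR_n = 0.90 × 350 × 4440 = 1398.6 kN.
Governing: min(788.9, 1015.7, 1215.0, 1398.6) = 788.9 kN → bolt shear.

788.9 kN (bolt shear governs)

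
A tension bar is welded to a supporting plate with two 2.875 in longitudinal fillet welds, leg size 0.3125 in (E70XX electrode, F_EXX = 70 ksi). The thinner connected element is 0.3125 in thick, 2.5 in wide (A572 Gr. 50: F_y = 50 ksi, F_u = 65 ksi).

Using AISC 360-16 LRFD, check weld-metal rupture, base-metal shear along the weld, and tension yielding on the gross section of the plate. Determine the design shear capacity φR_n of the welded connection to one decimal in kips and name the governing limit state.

35.2 kips (gross-section yield governs)

Weld metal: throat = 0.707×0.3125 = 0.22094 in, L = 2×2.875 = 5.75 in. φR_n = 0.75 × 0.6 × 70 × 0.22094 × 5.75 = 40.0 kips.
Base metal shear (0.3125 in plate): yield φR_n = 1.0×0.6×50×0.3125×5.75 = 53.9 kips; rupture φR_n = 0.75×0.6×65×0.3125×5.75 = 52.6 kips; take 52.6 kips (rupture).
Tension yield (gross): A_g = 2.5×0.3125 = 0.78125 in². φR_n = 0.90 × 50 × 0.78125 = 35.2 kips.
Governing: min(40.0, 52.6, 35.2) = 35.2 kips → gross-section yield.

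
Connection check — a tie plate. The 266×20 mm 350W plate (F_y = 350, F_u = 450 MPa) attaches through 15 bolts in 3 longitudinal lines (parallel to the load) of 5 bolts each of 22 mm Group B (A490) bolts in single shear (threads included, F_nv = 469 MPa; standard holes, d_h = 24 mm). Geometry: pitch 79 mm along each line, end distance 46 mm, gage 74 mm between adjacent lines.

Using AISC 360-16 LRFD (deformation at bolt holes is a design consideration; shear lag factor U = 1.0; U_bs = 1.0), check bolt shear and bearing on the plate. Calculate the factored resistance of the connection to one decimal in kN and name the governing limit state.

Bolt shear: A_b = π(22)²/4 = 380.13 mm². φR_n = 0.75 × 469 × 380.13 × 15 × 1 = 2005.7 kN.
Bearing (20 mm plate, F_u = 450 MPa): end bolts L_c = 46 − 24/2 = 34, R_n = min(1.2×34×20×450, 2.4×22×20×450) = 367.2 kN/bolt; interior L_c = 79 − 24 = 55, R_n = 475.2 kN/bolt. φR_n = 0.75 × (3×367.2 + 12×475.2) = 5103.0 kN.
Governing: min(2005.7, 5103.0) = 2005.7 kN → bolt shear.

2005.7 kN (bolt shear governs)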